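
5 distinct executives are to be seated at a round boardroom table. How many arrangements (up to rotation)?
Circular: fix one position, arrange the rest. (5-1)! = 24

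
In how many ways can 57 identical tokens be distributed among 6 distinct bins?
C(57+6-1, 6-1) = C(62, 5) = 6471002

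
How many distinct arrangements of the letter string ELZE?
4! / (1! × 2! × 1!) = 12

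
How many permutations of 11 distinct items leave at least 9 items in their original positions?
Exactly j fixed points: C(11,j)·!(11-j); sum over j ≥ 9 (derangement numbers via !m = (m-1)·(!(m-1) + !(m-2)): !0..!2 = 1, 0, 1). Σ_{j=9}^{11} C(11,j)·!(11-j) = C(11,9)·!2 + C(11,10)·!1 + C(11,11)·!0 = 55·1 + 11·0 + 1·1 = 56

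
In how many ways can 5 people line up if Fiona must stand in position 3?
Fix one position: (5-1)! = 24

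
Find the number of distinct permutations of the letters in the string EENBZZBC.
8! / (1! × 2! × 2! × 2! × 1!) = 5040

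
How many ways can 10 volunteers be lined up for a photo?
10! = 3628800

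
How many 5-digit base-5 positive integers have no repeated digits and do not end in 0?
Last digit: 4 nonzero choices. First digit: 3 (nonzero, ≠last). Middle 3: P(3,3) = 6. Total = 72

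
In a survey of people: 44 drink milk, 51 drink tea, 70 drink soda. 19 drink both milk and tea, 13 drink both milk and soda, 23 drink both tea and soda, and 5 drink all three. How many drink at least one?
|A∪B∪C| = 44+51+70-19-13-23+5 = 115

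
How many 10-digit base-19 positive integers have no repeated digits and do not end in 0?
Last digit: 18 nonzero choices. First digit: 17 (nonzero, ≠last). Middle 8: P(17,8) = 980179200. Total = 299934835200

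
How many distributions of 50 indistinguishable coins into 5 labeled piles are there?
C(50+5-1, 5-1) = C(54, 4) = 316251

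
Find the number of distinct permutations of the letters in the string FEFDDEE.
7! / (2! × 3! × 2!) = 210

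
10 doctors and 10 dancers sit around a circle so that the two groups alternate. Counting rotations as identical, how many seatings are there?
Fix one of the doctors: (10-1)! ways for the remaining doctors, × 10! ways for the dancers = 362880 × 3628800 = 1316818944000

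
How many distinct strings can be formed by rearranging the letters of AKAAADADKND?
11! / (3! × 2! × 1! × 5!) = 27720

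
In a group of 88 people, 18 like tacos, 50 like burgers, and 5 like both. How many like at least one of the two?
|A∪B| = |A| + |B| - |A∩B| = 18 + 50 - 5 = 63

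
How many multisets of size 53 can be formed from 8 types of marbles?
C(53+8-1, 8-1) = C(60, 7) = 386206920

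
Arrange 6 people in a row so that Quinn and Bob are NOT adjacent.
Total - adjacent = 6! - (6-1)!×2 = 720 - 240 = 480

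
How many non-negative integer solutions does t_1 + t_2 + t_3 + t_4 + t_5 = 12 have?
C(12+5-1, 5-1) = C(16, 4) = 1820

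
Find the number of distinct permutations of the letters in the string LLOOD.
5! / (2! × 2! × 1!) = 30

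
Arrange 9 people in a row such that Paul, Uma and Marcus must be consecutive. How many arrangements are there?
Treat the 3 as one block: (9-3+1)! × 3! = 5040 × 6 = 30240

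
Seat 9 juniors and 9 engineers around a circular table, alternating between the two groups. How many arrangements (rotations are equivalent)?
Fix one of the juniors: (9-1)! ways for the remaining juniors, × 9! ways for the engineers = 40320 × 362880 = 14631321600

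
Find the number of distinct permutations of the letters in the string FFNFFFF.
7! / (1! × 6!) = 7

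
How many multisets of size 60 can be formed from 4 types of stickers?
C(60+4-1, 4-1) = C(63, 3) = 39711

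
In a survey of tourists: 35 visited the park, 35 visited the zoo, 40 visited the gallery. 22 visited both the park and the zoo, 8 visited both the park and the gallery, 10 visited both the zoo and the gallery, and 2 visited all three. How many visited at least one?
|A∪B∪C| = 35+35+40-22-8-10+2 = 72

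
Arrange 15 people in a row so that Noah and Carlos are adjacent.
Treat as block: (15-1)! × 2! = 87178291200 × 2 = 174356582400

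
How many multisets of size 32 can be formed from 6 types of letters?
C(32+6-1, 6-1) = C(37, 5) = 435897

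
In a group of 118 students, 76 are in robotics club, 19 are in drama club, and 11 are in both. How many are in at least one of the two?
|A∪B| = |A| + |B| - |A∩B| = 76 + 19 - 11 = 84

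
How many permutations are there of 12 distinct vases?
12! = 479001600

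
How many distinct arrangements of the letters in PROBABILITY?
11! / (1! × 1! × 1! × 2! × 1! × 2! × 1! × 1! × 1!) = 9979200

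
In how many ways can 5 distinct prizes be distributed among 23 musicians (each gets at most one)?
P(23,5) = 23!/(23-5)! = 4037880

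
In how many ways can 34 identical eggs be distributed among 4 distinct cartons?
C(34+4-1, 4-1) = C(37, 3) = 7770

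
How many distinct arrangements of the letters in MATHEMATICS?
11! / (2! × 2! × 2! × 1! × 1! × 1! × 1! × 1!) = 4989600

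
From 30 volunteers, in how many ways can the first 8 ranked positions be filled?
P(30,8) = 30!/(30-8)! = 235989936000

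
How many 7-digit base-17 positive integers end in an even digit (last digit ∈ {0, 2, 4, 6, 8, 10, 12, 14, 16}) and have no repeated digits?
Last∈{0,2,4,6,8,10,12,14,16}. Last=0: 5765760. Last nonzero: 8×15×P(15,5) = 43243200. Total = 49008960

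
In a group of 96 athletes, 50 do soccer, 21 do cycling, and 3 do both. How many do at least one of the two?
|A∪B| = |A| + |B| - |A∩B| = 50 + 21 - 3 = 68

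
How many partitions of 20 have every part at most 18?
Let r_j(i) = number of partitions of i into parts ≤ j, for i = 0..20. r_1(i) = 1 for all i; r_j(i) = r_{j-1}(i) + r_j(i-j). Rows j = 2..18: ≤2: 1 1 2 2 3 3 4 4 5 5 6 6 7 7 8 8 9 9 10 10 11; ≤3: 1 1 2 3 4 5 7 8 10 12 14 16 19 21 24 27 30 33 37 40 44; ≤4: 1 1 2 3 5 6 9 11 15 18 23 27 34 39 47 54 64 72 84 94 108; ≤5: 1 1 2 3 5 7 10 13 18 23 30 37 47 57 70 84 101 119 141 164 192; ≤6: 1 1 2 3 5 7 11 14 20 26 35 44 58 71 90 110 136 163 199 235 282; ≤7: 1 1 2 3 5 7 11 15 21 28 38 49 65 82 105 131 164 201 248 300 364; ≤8: 1 1 2 3 5 7 11 15 22 29 40 52 70 89 116 146 186 230 288 352 434; ≤9: 1 1 2 3 5 7 11 15 22 30 41 54 73 94 123 157 201 252 318 393 488; ≤10: 1 1 2 3 5 7 11 15 22 30 42 55 75 97 128 164 212 267 340 423 530; ≤11: 1 1 2 3 5 7 11 15 22 30 42 56 76 99 131 169 219 278 355 445 560; ≤12: 1 1 2 3 5 7 11 15 22 30 42 56 77 100 133 172 224 285 366 460 582; ≤13: 1 1 2 3 5 7 11 15 22 30 42 56 77 101 134 174 227 290 373 471 597; ≤14: 1 1 2 3 5 7 11 15 22 30 42 56 77 101 135 175 229 293 378 478 608; ≤15: 1 1 2 3 5 7 11 15 22 30 42 56 77 101 135 176 230 295 381 483 615; ≤16: 1 1 2 3 5 7 11 15 22 30 42 56 77 101 135 176 231 296 383 486 620; ≤17: 1 1 2 3 5 7 11 15 22 30 42 56 77 101 135 176 231 297 384 488 623; ≤18: 1 1 2 3 5 7 11 15 22 30 42 56 77 101 135 176 231 297 385 489 625. r_18(20) = 625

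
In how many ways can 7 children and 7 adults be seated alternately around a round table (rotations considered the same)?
Fix one of the children: (7-1)! ways for the remaining children, × 7! ways for the adults = 720 × 5040 = 3628800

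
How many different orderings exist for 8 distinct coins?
8! = 40320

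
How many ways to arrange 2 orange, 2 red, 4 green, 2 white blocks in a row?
10! / (2! × 2! × 4! × 2!) = 18900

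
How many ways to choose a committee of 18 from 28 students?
C(28,18) = 28!/(18!×10!) = 13123110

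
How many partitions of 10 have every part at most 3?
Let r_j(i) = number of partitions of i into parts ≤ j, for i = 0..10. r_1(i) = 1 for all i; r_j(i) = r_{j-1}(i) + r_j(i-j). Rows j = 2..3: ≤2: 1 1 2 2 3 3 4 4 5 5 6; ≤3: 1 1 2 3 4 5 7 8 10 12 14. r_3(10) = 14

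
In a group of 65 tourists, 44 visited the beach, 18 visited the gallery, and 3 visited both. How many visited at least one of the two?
|A∪B| = |A| + |B| - |A∩B| = 44 + 18 - 3 = 59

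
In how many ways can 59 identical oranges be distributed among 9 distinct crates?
C(59+9-1, 9-1) = C(67, 8) = 6522361560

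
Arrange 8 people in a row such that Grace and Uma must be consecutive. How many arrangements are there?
Treat the 2 as one block: (8-2+1)! × 2! = 5040 × 2 = 10080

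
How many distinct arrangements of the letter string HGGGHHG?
7! / (4! × 3!) = 35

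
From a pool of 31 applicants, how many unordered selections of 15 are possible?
C(31,15) = 31!/(15!×16!) = 300540195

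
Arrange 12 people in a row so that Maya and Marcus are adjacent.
Treat as block: (12-1)! × 2! = 39916800 × 2 = 79833600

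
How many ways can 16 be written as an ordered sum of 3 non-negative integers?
C(16+3-1, 3-1) = C(18, 2) = 153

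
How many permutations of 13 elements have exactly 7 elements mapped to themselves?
Choose the 7 fixed points C(13,7) = 1716, derange the rest: !6 = Σ_{j=0}^{6} (-1)^j·6!/j! = 720 - 720 + 360 - 120 + 30 - 6 + 1 = 265. Product = 1716 × 265 = 454740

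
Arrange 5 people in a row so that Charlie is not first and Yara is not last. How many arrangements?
By inclusion-exclusion: 5! - 2×(5-1)! + (5-2)! = 120 - 48 + 6 = 78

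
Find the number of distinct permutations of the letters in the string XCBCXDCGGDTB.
12! / (3! × 1! × 2! × 2! × 2! × 2!) = 4989600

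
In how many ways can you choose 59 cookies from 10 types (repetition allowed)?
C(59+10-1, 10-1) = C(68, 9) = 49280065120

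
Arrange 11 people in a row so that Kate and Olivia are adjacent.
Treat as block: (11-1)! × 2! = 3628800 × 2 = 7257600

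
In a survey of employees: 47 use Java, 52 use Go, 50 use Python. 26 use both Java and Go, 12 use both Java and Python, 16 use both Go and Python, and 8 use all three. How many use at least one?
|A∪B∪C| = 47+52+50-26-12-16+8 = 103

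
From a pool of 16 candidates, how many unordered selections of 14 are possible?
C(16,14) = 16!/(14!×2!) = 120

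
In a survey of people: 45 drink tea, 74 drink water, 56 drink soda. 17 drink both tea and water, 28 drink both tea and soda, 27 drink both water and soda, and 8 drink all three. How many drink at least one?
|A∪B∪C| = 45+74+56-17-28-27+8 = 111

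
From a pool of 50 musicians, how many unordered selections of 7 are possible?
C(50,7) = 50!/(7!×43!) = 99884400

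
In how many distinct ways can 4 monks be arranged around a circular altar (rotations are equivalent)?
Circular: fix one position, arrange the rest. (4-1)! = 6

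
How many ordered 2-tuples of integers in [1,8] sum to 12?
Coefficient of x^12 in (x + x² + ... + x^8)^2. By inclusion-exclusion on dice exceeding 8: Σ_j (-1)^j C(2,j)·C(12-1-8j, 1) = C(2,0)·C(11,1) - C(2,1)·C(3,1) = 1·11 - 2·3 = 5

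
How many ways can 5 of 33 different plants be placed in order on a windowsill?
P(33,5) = 33!/(33-5)! = 28480320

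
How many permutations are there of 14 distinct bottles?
14! = 87178291200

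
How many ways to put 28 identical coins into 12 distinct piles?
C(28+12-1, 12-1) = C(39, 11) = 1676056044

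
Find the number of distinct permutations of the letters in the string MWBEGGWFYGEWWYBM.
16! / (4! × 2! × 1! × 3! × 2! × 2! × 2!) = 9081072000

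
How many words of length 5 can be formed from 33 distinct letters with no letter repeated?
P(33,5) = 33!/(33-5)! = 28480320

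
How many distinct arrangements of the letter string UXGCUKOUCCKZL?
13! / (1! × 3! × 1! × 1! × 1! × 2! × 1! × 3!) = 86486400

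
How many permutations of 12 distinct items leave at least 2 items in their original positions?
Exactly j fixed points: C(12,j)·!(12-j); sum over j ≥ 2 (derangement numbers via !m = (m-1)·(!(m-1) + !(m-2)): !0..!10 = 1, 0, 1, 2, 9, 44, 265, 1854, 14833, 133496, 1334961). Σ_{j=2}^{12} C(12,j)·!(12-j) = C(12,2)·!10 + C(12,3)·!9 + C(12,4)·!8 + C(12,5)·!7 + C(12,6)·!6 + C(12,7)·!5 + C(12,8)·!4 + C(12,9)·!3 + C(12,10)·!2 + C(12,11)·!1 + C(12,12)·!0 = 66·1334961 + 220·133496 + 495·14833 + 792·1854 + 924·265 + 792·44 + 495·9 + 220·2 + 66·1 + 12·0 + 1·1 = 126571919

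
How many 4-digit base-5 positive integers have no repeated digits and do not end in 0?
Last digit: 4 nonzero choices. First digit: 3 (nonzero, ≠last). Middle 2: P(3,2) = 6. Total = 72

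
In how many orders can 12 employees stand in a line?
12! = 479001600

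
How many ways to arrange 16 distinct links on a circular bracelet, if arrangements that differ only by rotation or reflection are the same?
(16-1)!/2 = 1307674368000/2 = 653837184000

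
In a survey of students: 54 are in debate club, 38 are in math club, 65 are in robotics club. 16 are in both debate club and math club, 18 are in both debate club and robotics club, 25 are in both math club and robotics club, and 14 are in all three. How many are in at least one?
|A∪B∪C| = 54+38+65-16-18-25+14 = 112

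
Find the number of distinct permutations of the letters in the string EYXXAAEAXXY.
11! / (4! × 2! × 2! × 3!) = 69300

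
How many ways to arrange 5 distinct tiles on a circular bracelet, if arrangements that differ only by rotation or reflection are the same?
(5-1)!/2 = 24/2 = 12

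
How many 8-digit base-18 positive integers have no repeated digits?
First digit: 17 choices (nonzero). Then descending: 17 × 17 × 16 × 15 × 14 × 13 × 12 × 11 = 1666304640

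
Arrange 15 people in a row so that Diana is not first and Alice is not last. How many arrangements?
By inclusion-exclusion: 15! - 2×(15-1)! + (15-2)! = 1307674368000 - 174356582400 + 6227020800 = 1139544806400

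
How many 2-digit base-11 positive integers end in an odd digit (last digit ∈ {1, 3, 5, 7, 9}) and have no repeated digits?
Last∈{1,3,5,7,9}. Last=0: 0. Last nonzero: 5×9×P(9,0) = 45. Total = 45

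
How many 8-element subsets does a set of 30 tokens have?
C(30,8) = 30!/(8!×22!) = 5852925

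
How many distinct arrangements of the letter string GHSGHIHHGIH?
11! / (2! × 3! × 5! × 1!) = 27720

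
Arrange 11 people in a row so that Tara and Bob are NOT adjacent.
Total - adjacent = 11! - (11-1)!×2 = 39916800 - 7257600 = 32659200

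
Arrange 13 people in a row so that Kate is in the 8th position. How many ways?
Fix one position: (13-1)! = 479001600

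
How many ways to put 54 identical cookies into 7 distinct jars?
C(54+7-1, 7-1) = C(60, 6) = 50063860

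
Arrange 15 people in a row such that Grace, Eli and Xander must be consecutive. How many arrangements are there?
Treat the 3 as one block: (15-3+1)! × 3! = 6227020800 × 6 = 37362124800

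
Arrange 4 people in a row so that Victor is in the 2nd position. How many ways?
Fix one position: (4-1)! = 6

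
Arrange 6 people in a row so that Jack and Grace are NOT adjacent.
Total - adjacent = 6! - (6-1)!×2 = 720 - 240 = 480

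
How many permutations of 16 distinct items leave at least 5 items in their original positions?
Exactly j fixed points: C(16,j)·!(16-j); sum over j ≥ 5 (derangement numbers via !m = (m-1)·(!(m-1) + !(m-2)): !0..!11 = 1, 0, 1, 2, 9, 44, 265, 1854, 14833, 133496, 1334961, 14684570). Σ_{j=5}^{16} C(16,j)·!(16-j) = C(16,5)·!11 + C(16,6)·!10 + C(16,7)·!9 + C(16,8)·!8 + C(16,9)·!7 + C(16,10)·!6 + C(16,11)·!5 + C(16,12)·!4 + C(16,13)·!3 + C(16,14)·!2 + C(16,15)·!1 + C(16,16)·!0 = 4368·14684570 + 8008·1334961 + 11440·133496 + 12870·14833 + 11440·1854 + 8008·265 + 4368·44 + 1820·9 + 560·2 + 120·1 + 16·0 + 1·1 = 76574206091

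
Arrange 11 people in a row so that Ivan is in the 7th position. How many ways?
Fix one position: (11-1)! = 3628800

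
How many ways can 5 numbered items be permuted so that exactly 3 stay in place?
Choose the 3 fixed points C(5,3) = 10, derange the rest: !2 = Σ_{j=0}^{2} (-1)^j·2!/j! = 2 - 2 + 1 = 1. Product = 10 × 1 = 10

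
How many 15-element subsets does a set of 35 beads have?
C(35,15) = 35!/(15!×20!) = 3247943160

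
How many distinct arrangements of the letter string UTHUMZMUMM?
10! / (1! × 4! × 3! × 1! × 1!) = 25200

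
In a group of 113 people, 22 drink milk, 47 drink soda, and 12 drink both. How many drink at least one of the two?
|A∪B| = |A| + |B| - |A∩B| = 22 + 47 - 12 = 57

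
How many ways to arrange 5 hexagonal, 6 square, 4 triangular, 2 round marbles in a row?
17! / (5! × 6! × 4! × 2!) = 85765680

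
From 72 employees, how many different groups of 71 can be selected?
C(72,71) = 72!/(71!×1!) = 72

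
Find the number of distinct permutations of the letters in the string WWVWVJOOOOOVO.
13! / (1! × 3! × 6! × 3!) = 240240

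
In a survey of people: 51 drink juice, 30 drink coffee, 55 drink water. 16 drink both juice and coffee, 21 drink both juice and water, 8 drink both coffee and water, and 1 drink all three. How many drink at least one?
|A∪B∪C| = 51+30+55-16-21-8+1 = 92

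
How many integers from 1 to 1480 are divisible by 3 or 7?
⌊1480/3⌋ + ⌊1480/7⌋ - ⌊1480/21⌋ = 493 + 211 - 70 = 634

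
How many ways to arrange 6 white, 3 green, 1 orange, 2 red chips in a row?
12! / (6! × 3! × 1! × 2!) = 55440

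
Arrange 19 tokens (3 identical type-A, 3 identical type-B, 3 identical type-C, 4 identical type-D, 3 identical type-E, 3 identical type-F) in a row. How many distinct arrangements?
19! / (3! × 3! × 3! × 4! × 3! × 3!) = 651819168000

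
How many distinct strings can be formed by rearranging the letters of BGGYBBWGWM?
10! / (3! × 1! × 1! × 2! × 3!) = 50400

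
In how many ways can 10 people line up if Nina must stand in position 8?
Fix one position: (10-1)! = 362880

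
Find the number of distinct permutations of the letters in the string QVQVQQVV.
8! / (4! × 4!) = 70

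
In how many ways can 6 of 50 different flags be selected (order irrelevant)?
C(50,6) = 50!/(6!×44!) = 15890700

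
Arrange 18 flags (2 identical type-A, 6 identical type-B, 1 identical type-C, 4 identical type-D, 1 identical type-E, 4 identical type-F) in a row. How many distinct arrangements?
18! / (2! × 6! × 1! × 4! × 1! × 4!) = 7718911200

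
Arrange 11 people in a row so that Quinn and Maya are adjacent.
Treat as block: (11-1)! × 2! = 3628800 × 2 = 7257600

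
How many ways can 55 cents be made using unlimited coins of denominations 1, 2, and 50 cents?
Coefficient of x^55 in 1/(1-x^1) · 1/(1-x^2) · 1/(1-x^50). Case on j = number of 50-cent coins (j = 0..1); remainder r = 55 - 50j is made from {1,2} in ⌊r/2⌋+1 ways. r = 55, 5 → 28 + 3 = 31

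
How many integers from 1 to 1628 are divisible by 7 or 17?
⌊1628/7⌋ + ⌊1628/17⌋ - ⌊1628/119⌋ = 232 + 95 - 13 = 314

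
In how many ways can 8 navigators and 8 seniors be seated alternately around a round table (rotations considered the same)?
Fix one of the navigators: (8-1)! ways for the remaining navigators, × 8! ways for the seniors = 5040 × 40320 = 203212800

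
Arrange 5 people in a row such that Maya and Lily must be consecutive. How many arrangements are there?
Treat the 2 as one block: (5-2+1)! × 2! = 24 × 2 = 48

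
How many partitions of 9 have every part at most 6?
Let r_j(i) = number of partitions of i into parts ≤ j, for i = 0..9. r_1(i) = 1 for all i; r_j(i) = r_{j-1}(i) + r_j(i-j). Rows j = 2..6: ≤2: 1 1 2 2 3 3 4 4 5 5; ≤3: 1 1 2 3 4 5 7 8 10 12; ≤4: 1 1 2 3 5 6 9 11 15 18; ≤5: 1 1 2 3 5 7 10 13 18 23; ≤6: 1 1 2 3 5 7 11 14 20 26. r_6(9) = 26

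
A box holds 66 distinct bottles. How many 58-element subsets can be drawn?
C(66,58) = 66!/(58!×8!) = 5743572120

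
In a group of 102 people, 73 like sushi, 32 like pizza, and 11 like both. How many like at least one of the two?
|A∪B| = |A| + |B| - |A∩B| = 73 + 32 - 11 = 94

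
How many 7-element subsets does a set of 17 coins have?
C(17,7) = 17!/(7!×10!) = 19448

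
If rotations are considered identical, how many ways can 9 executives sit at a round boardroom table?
Circular: fix one position, arrange the rest. (9-1)! = 40320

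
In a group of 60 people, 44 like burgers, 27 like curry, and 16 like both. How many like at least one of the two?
|A∪B| = |A| + |B| - |A∩B| = 44 + 27 - 16 = 55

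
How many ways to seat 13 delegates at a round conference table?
Circular: fix one position, arrange the rest. (13-1)! = 479001600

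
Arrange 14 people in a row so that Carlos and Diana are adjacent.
Treat as block: (14-1)! × 2! = 6227020800 × 2 = 12454041600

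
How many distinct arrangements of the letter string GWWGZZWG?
8! / (3! × 2! × 3!) = 560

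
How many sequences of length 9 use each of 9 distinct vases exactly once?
9! = 362880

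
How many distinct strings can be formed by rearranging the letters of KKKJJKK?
7! / (2! × 5!) = 21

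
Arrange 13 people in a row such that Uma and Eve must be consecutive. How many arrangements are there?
Treat the 2 as one block: (13-2+1)! × 2! = 479001600 × 2 = 958003200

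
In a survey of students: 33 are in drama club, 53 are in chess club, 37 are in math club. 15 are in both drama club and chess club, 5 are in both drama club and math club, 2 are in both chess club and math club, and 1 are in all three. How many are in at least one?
|A∪B∪C| = 33+53+37-15-5-2+1 = 102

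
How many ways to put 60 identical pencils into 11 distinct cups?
C(60+11-1, 11-1) = C(70, 10) = 396704524216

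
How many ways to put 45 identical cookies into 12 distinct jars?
C(45+12-1, 12-1) = C(56, 11) = 148902215280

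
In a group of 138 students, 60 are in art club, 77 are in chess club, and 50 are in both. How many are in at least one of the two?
|A∪B| = |A| + |B| - |A∩B| = 60 + 77 - 50 = 87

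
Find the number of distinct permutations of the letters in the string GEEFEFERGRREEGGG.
16! / (6! × 3! × 2! × 5!) = 20180160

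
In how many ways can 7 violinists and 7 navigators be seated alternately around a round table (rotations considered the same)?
Fix one of the violinists: (7-1)! ways for the remaining violinists, × 7! ways for the navigators = 720 × 5040 = 3628800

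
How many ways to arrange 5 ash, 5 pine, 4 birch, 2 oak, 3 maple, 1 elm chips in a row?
20! / (5! × 5! × 4! × 2! × 3! × 1!) = 586637251200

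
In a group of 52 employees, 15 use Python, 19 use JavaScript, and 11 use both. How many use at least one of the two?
|A∪B| = |A| + |B| - |A∩B| = 15 + 19 - 11 = 23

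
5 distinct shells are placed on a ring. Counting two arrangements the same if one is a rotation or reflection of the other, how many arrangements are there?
(5-1)!/2 = 24/2 = 12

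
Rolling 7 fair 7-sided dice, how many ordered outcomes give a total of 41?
Coefficient of x^41 in (x + x² + ... + x^7)^7. By inclusion-exclusion on dice exceeding 7: Σ_j (-1)^j C(7,j)·C(41-1-7j, 6) = C(7,0)·C(40,6) - C(7,1)·C(33,6) + C(7,2)·C(26,6) - C(7,3)·C(19,6) + C(7,4)·C(12,6) = 1·3838380 - 7·1107568 + 21·230230 - 35·27132 + 35·924 = 2954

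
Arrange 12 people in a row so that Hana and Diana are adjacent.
Treat as block: (12-1)! × 2! = 39916800 × 2 = 79833600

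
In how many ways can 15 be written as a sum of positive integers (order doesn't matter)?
Pentagonal recurrence p(n) = p(n-1) + p(n-2) - p(n-5) - p(n-7) + p(n-12) + p(n-15) - ... gives p(0..14) = 1, 1, 2, 3, 5, 7, 11, 15, 22, 30, 42, 56, 77, 101, 135. p(15) = p(14) + p(13) - p(10) - p(8) + p(3) + p(0) = 135 + 101 - 42 - 22 + 3 + 1 = 176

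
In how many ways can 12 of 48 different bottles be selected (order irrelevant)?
C(48,12) = 48!/(12!×36!) = 69668534468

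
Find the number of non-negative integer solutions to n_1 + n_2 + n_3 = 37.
C(37+3-1, 3-1) = C(39, 2) = 741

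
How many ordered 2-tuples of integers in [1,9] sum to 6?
Coefficient of x^6 in (x + x² + ... + x^9)^2. By inclusion-exclusion on dice exceeding 9: Σ_j (-1)^j C(2,j)·C(6-1-9j, 1) = C(2,0)·C(5,1) = 1·5 = 5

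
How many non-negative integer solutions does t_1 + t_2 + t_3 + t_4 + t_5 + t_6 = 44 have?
C(44+6-1, 6-1) = C(49, 5) = 1906884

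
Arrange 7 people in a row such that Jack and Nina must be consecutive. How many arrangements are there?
Treat the 2 as one block: (7-2+1)! × 2! = 720 × 2 = 1440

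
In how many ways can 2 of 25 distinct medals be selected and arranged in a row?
P(25,2) = 25!/(25-2)! = 600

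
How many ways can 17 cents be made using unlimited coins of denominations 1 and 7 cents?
Coefficient of x^17 in 1/(1-x^1) · 1/(1-x^7). Use j coins of 7 for j = 0..⌊17/7⌋ = 2, the rest in 1s: 2 + 1 = 3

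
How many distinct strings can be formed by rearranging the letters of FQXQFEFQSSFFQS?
14! / (5! × 4! × 1! × 1! × 3!) = 5045040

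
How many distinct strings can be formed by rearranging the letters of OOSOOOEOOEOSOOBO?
16! / (2! × 1! × 11! × 2!) = 131040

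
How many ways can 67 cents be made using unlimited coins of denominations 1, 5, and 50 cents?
Coefficient of x^67 in 1/(1-x^1) · 1/(1-x^5) · 1/(1-x^50). Case on j = number of 50-cent coins (j = 0..1); remainder r = 67 - 50j is made from {1,5} in ⌊r/5⌋+1 ways. r = 67, 17 → 14 + 4 = 18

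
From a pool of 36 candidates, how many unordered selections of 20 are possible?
C(36,20) = 36!/(20!×16!) = 7307872110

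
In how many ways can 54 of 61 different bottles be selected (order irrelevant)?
C(61,54) = 61!/(54!×7!) = 436270780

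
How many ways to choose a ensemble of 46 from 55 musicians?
C(55,46) = 55!/(46!×9!) = 6358402050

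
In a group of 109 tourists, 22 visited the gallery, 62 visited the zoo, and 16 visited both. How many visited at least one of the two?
|A∪B| = |A| + |B| - |A∩B| = 22 + 62 - 16 = 68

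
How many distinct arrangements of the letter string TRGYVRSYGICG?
12! / (2! × 1! × 2! × 3! × 1! × 1! × 1! × 1!) = 19958400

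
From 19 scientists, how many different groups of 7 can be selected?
C(19,7) = 19!/(7!×12!) = 50388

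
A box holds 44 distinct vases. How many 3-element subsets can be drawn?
C(44,3) = 44!/(3!×41!) = 13244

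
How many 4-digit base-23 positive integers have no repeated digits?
First digit: 22 choices (nonzero). Then descending: 22 × 22 × 21 × 20 = 203280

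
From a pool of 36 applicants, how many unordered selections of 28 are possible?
C(36,28) = 36!/(28!×8!) = 30260340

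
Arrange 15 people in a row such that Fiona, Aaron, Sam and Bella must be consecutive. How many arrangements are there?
Treat the 4 as one block: (15-4+1)! × 4! = 479001600 × 24 = 11496038400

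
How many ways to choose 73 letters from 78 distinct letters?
C(78,73) = 78!/(73!×5!) = 21111090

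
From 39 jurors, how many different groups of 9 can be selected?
C(39,9) = 39!/(9!×30!) = 211915132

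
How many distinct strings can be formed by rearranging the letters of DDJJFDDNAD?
10! / (1! × 1! × 1! × 2! × 5!) = 15120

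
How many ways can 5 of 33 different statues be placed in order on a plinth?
P(33,5) = 33!/(33-5)! = 28480320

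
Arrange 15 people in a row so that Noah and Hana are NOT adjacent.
Total - adjacent = 15! - (15-1)!×2 = 1307674368000 - 174356582400 = 1133317785600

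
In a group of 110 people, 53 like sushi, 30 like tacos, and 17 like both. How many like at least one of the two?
|A∪B| = |A| + |B| - |A∩B| = 53 + 30 - 17 = 66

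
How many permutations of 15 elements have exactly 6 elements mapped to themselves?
Choose the 6 fixed points C(15,6) = 5005, derange the rest: !9 = Σ_{j=0}^{9} (-1)^j·9!/j! = 362880 - 362880 + 181440 - 60480 + 15120 - 3024 + 504 - 72 + 9 - 1 = 133496. Product = 5005 × 133496 = 668147480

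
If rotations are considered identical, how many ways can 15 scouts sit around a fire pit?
Circular: fix one position, arrange the rest. (15-1)! = 87178291200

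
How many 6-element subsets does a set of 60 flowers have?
C(60,6) = 60!/(6!×54!) = 50063860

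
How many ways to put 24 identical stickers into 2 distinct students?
C(24+2-1, 2-1) = C(25, 1) = 25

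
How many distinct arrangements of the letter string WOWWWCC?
7! / (4! × 2! × 1!) = 105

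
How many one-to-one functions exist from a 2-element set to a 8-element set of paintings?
P(8,2) = 8!/(8-2)! = 56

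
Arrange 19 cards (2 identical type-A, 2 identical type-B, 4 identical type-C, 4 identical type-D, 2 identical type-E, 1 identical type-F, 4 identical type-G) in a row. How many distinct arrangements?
19! / (2! × 2! × 4! × 4! × 2! × 1! × 4!) = 1099944846000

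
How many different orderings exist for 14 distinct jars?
14! = 87178291200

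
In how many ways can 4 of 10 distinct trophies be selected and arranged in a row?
P(10,4) = 10!/(10-4)! = 5040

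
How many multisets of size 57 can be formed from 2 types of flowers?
C(57+2-1, 2-1) = C(58, 1) = 58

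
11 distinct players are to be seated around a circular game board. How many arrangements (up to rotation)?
Circular: fix one position, arrange the rest. (11-1)! = 3628800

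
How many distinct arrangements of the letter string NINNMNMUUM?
10! / (4! × 1! × 2! × 3!) = 12600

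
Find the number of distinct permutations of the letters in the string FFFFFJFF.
8! / (1! × 7!) = 8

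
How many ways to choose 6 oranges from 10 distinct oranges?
C(10,6) = 10!/(6!×4!) = 210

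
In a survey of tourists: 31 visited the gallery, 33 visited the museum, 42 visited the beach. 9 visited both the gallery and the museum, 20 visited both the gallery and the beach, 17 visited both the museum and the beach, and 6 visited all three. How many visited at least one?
|A∪B∪C| = 31+33+42-9-20-17+6 = 66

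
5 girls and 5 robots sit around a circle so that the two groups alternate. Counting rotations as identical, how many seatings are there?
Fix one of the girls: (5-1)! ways for the remaining girls, × 5! ways for the robots = 24 × 120 = 2880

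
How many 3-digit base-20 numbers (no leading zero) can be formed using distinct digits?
First digit: 19 choices (nonzero). Then descending: 19 × 19 × 18 = 6498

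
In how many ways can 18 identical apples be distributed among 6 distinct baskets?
C(18+6-1, 6-1) = C(23, 5) = 33649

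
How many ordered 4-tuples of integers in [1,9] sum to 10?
Coefficient of x^10 in (x + x² + ... + x^9)^4. By inclusion-exclusion on dice exceeding 9: Σ_j (-1)^j C(4,j)·C(10-1-9j, 3) = C(4,0)·C(9,3) = 1·84 = 84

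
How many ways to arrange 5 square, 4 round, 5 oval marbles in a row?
14! / (5! × 4! × 5!) = 252252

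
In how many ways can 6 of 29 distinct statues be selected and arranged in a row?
P(29,6) = 29!/(29-6)! = 342014400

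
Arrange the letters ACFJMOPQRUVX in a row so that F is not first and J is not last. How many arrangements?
By inclusion-exclusion: 12! - 2×(12-1)! + (12-2)! = 479001600 - 79833600 + 3628800 = 402796800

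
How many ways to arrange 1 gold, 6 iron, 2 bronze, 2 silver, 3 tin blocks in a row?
14! / (1! × 6! × 2! × 2! × 3!) = 5045040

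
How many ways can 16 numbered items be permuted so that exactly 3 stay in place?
Choose the 3 fixed points C(16,3) = 560, derange the rest: !13 = Σ_{j=0}^{13} (-1)^j·13!/j! = 6227020800 - 6227020800 + 3113510400 - 1037836800 + 259459200 - 51891840 + 8648640 - 1235520 + 154440 - 17160 + 1716 - 156 + 13 - 1 = 2290792932. Product = 560 × 2290792932 = 1282844041920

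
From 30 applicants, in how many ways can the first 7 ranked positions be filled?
P(30,7) = 30!/(30-7)! = 10260432000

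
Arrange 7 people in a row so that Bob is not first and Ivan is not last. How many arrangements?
By inclusion-exclusion: 7! - 2×(7-1)! + (7-2)! = 5040 - 1440 + 120 = 3720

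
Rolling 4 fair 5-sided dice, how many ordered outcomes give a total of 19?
Coefficient of x^19 in (x + x² + ... + x^5)^4. By inclusion-exclusion on dice exceeding 5: Σ_j (-1)^j C(4,j)·C(19-1-5j, 3) = C(4,0)·C(18,3) - C(4,1)·C(13,3) + C(4,2)·C(8,3) - C(4,3)·C(3,3) = 1·816 - 4·286 + 6·56 - 4·1 = 4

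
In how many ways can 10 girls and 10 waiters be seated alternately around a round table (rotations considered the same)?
Fix one of the girls: (10-1)! ways for the remaining girls, × 10! ways for the waiters = 362880 × 3628800 = 1316818944000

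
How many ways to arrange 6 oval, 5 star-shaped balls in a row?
11! / (6! × 5!) = 462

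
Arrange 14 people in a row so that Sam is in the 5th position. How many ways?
Fix one position: (14-1)! = 6227020800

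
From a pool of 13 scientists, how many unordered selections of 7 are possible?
C(13,7) = 13!/(7!×6!) = 1716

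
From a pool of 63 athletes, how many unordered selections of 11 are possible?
C(63,11) = 63!/(11!×52!) = 615790256823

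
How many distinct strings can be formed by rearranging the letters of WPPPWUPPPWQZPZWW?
16! / (1! × 7! × 2! × 1! × 5!) = 17297280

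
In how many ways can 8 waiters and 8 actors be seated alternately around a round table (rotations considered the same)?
Fix one of the waiters: (8-1)! ways for the remaining waiters, × 8! ways for the actors = 5040 × 40320 = 203212800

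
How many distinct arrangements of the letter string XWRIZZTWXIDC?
12! / (1! × 2! × 2! × 1! × 1! × 1! × 2! × 2!) = 29937600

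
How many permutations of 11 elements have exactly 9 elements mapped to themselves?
Choose the 9 fixed points C(11,9) = 55, derange the rest: !2 = Σ_{j=0}^{2} (-1)^j·2!/j! = 2 - 2 + 1 = 1. Product = 55 × 1 = 55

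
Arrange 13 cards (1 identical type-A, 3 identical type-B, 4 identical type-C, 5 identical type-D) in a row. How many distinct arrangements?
13! / (1! × 3! × 4! × 5!) = 360360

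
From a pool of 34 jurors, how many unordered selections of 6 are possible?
C(34,6) = 34!/(6!×28!) = 1344904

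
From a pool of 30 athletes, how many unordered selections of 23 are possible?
C(30,23) = 30!/(23!×7!) = 2035800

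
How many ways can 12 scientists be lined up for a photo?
12! = 479001600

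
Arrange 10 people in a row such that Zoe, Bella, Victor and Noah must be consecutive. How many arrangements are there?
Treat the 4 as one block: (10-4+1)! × 4! = 5040 × 24 = 120960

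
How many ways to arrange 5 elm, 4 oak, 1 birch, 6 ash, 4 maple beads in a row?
20! / (5! × 4! × 1! × 6! × 4!) = 48886437600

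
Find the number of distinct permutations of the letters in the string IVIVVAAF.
8! / (2! × 1! × 2! × 3!) = 1680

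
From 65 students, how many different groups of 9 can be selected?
C(65,9) = 65!/(9!×56!) = 31966749880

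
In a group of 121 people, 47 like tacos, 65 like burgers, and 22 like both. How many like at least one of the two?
|A∪B| = |A| + |B| - |A∩B| = 47 + 65 - 22 = 90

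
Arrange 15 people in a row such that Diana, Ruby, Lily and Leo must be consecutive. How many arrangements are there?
Treat the 4 as one block: (15-4+1)! × 4! = 479001600 × 24 = 11496038400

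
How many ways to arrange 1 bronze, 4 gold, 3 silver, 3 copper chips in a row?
11! / (1! × 4! × 3! × 3!) = 46200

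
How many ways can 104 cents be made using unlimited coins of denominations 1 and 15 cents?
Coefficient of x^104 in 1/(1-x^1) · 1/(1-x^15). Use j coins of 15 for j = 0..⌊104/15⌋ = 6, the rest in 1s: 6 + 1 = 7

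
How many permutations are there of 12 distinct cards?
12! = 479001600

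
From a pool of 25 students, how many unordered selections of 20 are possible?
C(25,20) = 25!/(20!×5!) = 53130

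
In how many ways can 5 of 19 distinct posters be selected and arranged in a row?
P(19,5) = 19!/(19-5)! = 1395360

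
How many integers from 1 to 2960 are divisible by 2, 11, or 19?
⌊2960/2⌋+⌊2960/11⌋+⌊2960/19⌋ - ⌊2960/22⌋-⌊2960/38⌋-⌊2960/209⌋ + ⌊2960/418⌋ = 1480+269+155 - 134-77-14 + 7 = 1686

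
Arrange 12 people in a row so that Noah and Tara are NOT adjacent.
Total - adjacent = 12! - (12-1)!×2 = 479001600 - 79833600 = 399168000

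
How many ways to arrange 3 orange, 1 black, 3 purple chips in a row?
7! / (3! × 1! × 3!) = 140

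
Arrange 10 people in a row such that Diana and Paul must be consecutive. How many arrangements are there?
Treat the 2 as one block: (10-2+1)! × 2! = 362880 × 2 = 725760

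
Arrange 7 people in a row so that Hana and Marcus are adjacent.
Treat as block: (7-1)! × 2! = 720 × 2 = 1440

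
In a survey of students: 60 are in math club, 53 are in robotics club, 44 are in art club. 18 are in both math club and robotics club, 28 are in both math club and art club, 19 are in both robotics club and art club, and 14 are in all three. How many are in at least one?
|A∪B∪C| = 60+53+44-18-28-19+14 = 106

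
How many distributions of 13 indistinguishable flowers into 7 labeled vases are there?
C(13+7-1, 7-1) = C(19, 6) = 27132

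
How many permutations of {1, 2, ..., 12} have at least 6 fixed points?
Exactly j fixed points: C(12,j)·!(12-j); sum over j ≥ 6 (derangement numbers via !m = (m-1)·(!(m-1) + !(m-2)): !0..!6 = 1, 0, 1, 2, 9, 44, 265). Σ_{j=6}^{12} C(12,j)·!(12-j) = C(12,6)·!6 + C(12,7)·!5 + C(12,8)·!4 + C(12,9)·!3 + C(12,10)·!2 + C(12,11)·!1 + C(12,12)·!0 = 924·265 + 792·44 + 495·9 + 220·2 + 66·1 + 12·0 + 1·1 = 284670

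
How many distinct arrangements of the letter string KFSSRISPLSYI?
12! / (1! × 1! × 2! × 1! × 1! × 1! × 1! × 4!) = 9979200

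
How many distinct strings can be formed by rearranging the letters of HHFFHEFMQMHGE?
13! / (4! × 1! × 1! × 2! × 2! × 3!) = 10810800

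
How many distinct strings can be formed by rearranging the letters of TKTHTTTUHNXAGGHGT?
17! / (1! × 6! × 1! × 1! × 1! × 3! × 3! × 1!) = 13722508800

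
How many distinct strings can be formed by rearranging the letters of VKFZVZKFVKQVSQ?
14! / (2! × 4! × 2! × 2! × 3! × 1!) = 75675600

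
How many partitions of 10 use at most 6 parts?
By conjugation, equals partitions of 10 into parts ≤ 6. Let r_j(i) = number of partitions of i into parts ≤ j, for i = 0..10. r_1(i) = 1 for all i; r_j(i) = r_{j-1}(i) + r_j(i-j). Rows j = 2..6: ≤2: 1 1 2 2 3 3 4 4 5 5 6; ≤3: 1 1 2 3 4 5 7 8 10 12 14; ≤4: 1 1 2 3 5 6 9 11 15 18 23; ≤5: 1 1 2 3 5 7 10 13 18 23 30; ≤6: 1 1 2 3 5 7 11 14 20 26 35. r_6(10) = 35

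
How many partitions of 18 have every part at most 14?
Let r_j(i) = number of partitions of i into parts ≤ j, for i = 0..18. r_1(i) = 1 for all i; r_j(i) = r_{j-1}(i) + r_j(i-j). Rows j = 2..14: ≤2: 1 1 2 2 3 3 4 4 5 5 6 6 7 7 8 8 9 9 10; ≤3: 1 1 2 3 4 5 7 8 10 12 14 16 19 21 24 27 30 33 37; ≤4: 1 1 2 3 5 6 9 11 15 18 23 27 34 39 47 54 64 72 84; ≤5: 1 1 2 3 5 7 10 13 18 23 30 37 47 57 70 84 101 119 141; ≤6: 1 1 2 3 5 7 11 14 20 26 35 44 58 71 90 110 136 163 199; ≤7: 1 1 2 3 5 7 11 15 21 28 38 49 65 82 105 131 164 201 248; ≤8: 1 1 2 3 5 7 11 15 22 29 40 52 70 89 116 146 186 230 288; ≤9: 1 1 2 3 5 7 11 15 22 30 41 54 73 94 123 157 201 252 318; ≤10: 1 1 2 3 5 7 11 15 22 30 42 55 75 97 128 164 212 267 340; ≤11: 1 1 2 3 5 7 11 15 22 30 42 56 76 99 131 169 219 278 355; ≤12: 1 1 2 3 5 7 11 15 22 30 42 56 77 100 133 172 224 285 366; ≤13: 1 1 2 3 5 7 11 15 22 30 42 56 77 101 134 174 227 290 373; ≤14: 1 1 2 3 5 7 11 15 22 30 42 56 77 101 135 175 229 293 378. r_14(18) = 378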